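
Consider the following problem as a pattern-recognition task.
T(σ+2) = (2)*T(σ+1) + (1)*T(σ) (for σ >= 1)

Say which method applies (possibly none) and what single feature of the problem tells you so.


Method: the characteristic-root method — because shifting σ leaves the equation's coefficients unchanged, exponential trials reduce it to algebra.


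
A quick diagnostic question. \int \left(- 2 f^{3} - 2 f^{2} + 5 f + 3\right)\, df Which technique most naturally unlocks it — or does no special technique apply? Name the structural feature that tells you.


Verdict: no special technique — a term-by-term power-rule job in f; no substitution or rearrangement earns its keep here.


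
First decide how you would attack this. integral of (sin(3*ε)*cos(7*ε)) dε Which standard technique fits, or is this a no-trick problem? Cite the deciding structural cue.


Diagnosis: a trigonometric identity — two different frequencies multiply in sin(3*ε)*cos(7*ε); the product-to-sum formula separates them.


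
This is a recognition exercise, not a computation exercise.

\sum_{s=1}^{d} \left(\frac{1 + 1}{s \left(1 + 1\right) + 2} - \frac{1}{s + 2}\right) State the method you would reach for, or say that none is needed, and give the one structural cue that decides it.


Method: telescoping — consecutive terms evaluate one function at adjacent indices (\frac{1 + 1}{s \left(1 + 1\right) + 2} is its current value): one term's tail is the next term's head, so the chain collapses.


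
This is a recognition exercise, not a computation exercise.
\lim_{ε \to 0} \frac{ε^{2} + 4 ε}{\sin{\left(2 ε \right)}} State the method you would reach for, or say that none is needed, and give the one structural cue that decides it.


Best approach: l'Hôpital's rule (0/0) — both numerator and denominator vanish at 0: the genuine 0/0 indeterminate that l'Hôpital exists for. One could equally expand both pieces locally and compare leading terms; the rule does that in one stroke.


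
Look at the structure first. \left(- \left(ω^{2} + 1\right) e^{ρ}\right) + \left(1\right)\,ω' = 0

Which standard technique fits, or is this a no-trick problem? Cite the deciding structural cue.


Technique: separation of variables — one side of the product carries the independent variable, the other the unknown — the textbook separation shape.


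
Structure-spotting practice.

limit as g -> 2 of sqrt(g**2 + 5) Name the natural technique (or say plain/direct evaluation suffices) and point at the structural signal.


Best approach: no special technique — nothing blocks direct substitution at 2: plug in and finish.


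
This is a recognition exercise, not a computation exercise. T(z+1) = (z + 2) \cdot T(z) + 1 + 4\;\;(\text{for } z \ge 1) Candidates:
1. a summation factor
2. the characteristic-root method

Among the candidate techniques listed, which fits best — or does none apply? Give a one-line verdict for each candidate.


Best approach: a summation factor — with the index-dependent coefficient z + 2, dividing by the cumulative product turns the left side into a pure difference.
- a summation factor: a fit — the right tool for this form.
- the characteristic-root method: the coefficients change with the index, which the root method cannot absorb.


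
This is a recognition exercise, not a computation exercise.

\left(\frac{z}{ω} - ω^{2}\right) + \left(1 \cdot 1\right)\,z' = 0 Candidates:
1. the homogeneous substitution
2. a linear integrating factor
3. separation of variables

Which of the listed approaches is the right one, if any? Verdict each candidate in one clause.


Best approach: a linear integrating factor — the unknown enters only to the first power against a nonzero forcing term — the integrating-factor template applies directly.
- the homogeneous substitution — the slope changes under joint rescaling, failing the degree-zero test.
- a linear integrating factor — applies; the problem has the shape this method handles.
- separation of variables — no division isolates the independent variable from the unknown.


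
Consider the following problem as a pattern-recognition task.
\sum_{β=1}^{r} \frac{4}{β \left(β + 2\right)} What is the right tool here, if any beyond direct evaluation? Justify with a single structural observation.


Verdict: telescoping — one partial-fraction pass turns \frac{4}{β \left(β + 2\right)} into a shifted difference, and shifted differences telescope.


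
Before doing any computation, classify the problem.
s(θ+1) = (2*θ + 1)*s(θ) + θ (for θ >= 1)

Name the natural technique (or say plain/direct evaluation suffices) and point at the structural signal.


Method: a summation factor — first-order, linear, moving coefficient 2*θ + 1: the discrete analogue of an integrating factor handles it.


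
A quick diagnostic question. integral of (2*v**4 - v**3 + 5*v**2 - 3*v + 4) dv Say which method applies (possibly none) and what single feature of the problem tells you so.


Best approach: no special technique — the integrand is a sum of constant multiples of powers of v — integrate term by term.


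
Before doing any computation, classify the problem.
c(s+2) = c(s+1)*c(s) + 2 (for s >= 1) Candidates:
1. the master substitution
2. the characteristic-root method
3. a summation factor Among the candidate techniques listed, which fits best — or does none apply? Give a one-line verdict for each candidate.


Best approach: no special technique — nonlinear feedback in the recursion rules out every root- or factor-based technique.
- the master substitution — no fixed divisor shrinks the index between calls.
- the characteristic-root method: the recursion is nonlinear in the sequence values, so no linear-modes ansatz applies.
- a summation factor — no summation factor applies — the rule is not linear in the sequence values.


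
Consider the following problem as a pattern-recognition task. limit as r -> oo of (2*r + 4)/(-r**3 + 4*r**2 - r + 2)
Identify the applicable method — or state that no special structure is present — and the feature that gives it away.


Diagnosis: dominant-term comparison — divide by the highest power of r present: lower-order terms vanish and the dominant ratio remains. Viewed as a single quotient this is an ∞/∞ form — an at-infinity application of l'Hôpital's rule would also resolve it; comparing leading growth reads the answer without differentiating.


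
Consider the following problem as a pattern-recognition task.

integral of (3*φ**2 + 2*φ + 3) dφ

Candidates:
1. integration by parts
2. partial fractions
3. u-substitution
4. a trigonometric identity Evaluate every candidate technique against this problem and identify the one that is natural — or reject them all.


Diagnosis: no special technique — the integrand is a sum of constant multiples of powers of φ — integrate term by term.
- integration by parts — splitting off a factor buys nothing — the integrand integrates directly without parts.
- partial fractions — the expression is not a ratio of polynomials that decomposes further.
- u-substitution: any workable substitution here is cosmetic — the integrand is already in directly integrable form.
- a trigonometric identity: with no trigonometric functions present, identity rewriting has no target.


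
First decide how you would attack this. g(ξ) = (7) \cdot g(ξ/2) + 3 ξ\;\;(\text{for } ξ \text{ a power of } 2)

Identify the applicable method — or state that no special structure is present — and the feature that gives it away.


Best approach: the master substitution — the argument shrinks by the factor 2, so measure the index on a logarithmic scale and the recursion becomes a shift.


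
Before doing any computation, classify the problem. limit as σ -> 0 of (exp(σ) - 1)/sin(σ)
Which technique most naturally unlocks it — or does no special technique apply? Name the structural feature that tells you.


Technique: l'Hôpital's rule (0/0) — numerator and denominator both vanish at 0 — a genuine 0/0 form, which is exactly when l'Hôpital applies. A first-order expansion at the point is an equally standard path; the rule packages it.


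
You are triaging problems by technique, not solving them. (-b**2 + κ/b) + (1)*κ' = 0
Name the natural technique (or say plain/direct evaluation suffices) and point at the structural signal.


Technique: a linear integrating factor — the unknown enters only to the first power against a nonzero forcing term — the integrating-factor template applies directly.


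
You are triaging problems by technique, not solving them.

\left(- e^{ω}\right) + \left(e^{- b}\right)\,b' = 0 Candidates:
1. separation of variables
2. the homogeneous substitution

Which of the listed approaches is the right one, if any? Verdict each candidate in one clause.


Method: separation of variables — one side of the product carries the independent variable, the other the unknown — the textbook separation shape.
- separation of variables: applicable, and directly so.
- the homogeneous substitution: the slope does not depend on the ratio of the variables alone.


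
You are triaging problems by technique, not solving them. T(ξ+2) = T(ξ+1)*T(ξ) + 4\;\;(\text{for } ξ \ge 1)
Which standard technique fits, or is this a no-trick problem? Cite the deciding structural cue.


Technique: no special technique — each new value is a nonlinear function of earlier ones — scaling arguments and superposition both fail.


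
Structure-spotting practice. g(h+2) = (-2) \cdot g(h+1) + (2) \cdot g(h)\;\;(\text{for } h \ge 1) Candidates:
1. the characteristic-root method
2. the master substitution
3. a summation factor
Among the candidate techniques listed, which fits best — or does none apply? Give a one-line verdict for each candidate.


Best approach: the characteristic-root method — every coefficient is a fixed number and the forcing is zero — substitute r^h and read off the root equation.
- the characteristic-root method: a fit — the right tool for this form.
- the master substitution: no fixed divisor shrinks the index between calls.
- a summation factor — a summation factor telescopes one-step recursions; this one carries higher-order memory.


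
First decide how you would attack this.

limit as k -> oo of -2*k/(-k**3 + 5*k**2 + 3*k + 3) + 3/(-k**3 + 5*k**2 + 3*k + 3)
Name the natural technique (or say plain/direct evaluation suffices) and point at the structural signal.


Technique: dominant-term comparison — growth-rate triage: the leading powers of k decide the limit, everything else is noise. Differentiating the expression as a single quotient would eventually settle it as well; matching dominant growth settles it immediately.


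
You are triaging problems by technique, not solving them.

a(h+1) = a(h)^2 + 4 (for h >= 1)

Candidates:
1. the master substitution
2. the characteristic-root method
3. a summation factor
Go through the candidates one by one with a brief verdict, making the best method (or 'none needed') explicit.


Best approach: no special technique — the new term depends nonlinearly on the old ones, which disqualifies every superposition-based technique.
- the master substitution: the recursion shifts the index rather than dividing it.
- the characteristic-root method — the recursion is nonlinear in the sequence values, so no linear-modes ansatz applies.
- a summation factor: the recursion is nonlinear — outside the first-order linear family a summation factor addresses.


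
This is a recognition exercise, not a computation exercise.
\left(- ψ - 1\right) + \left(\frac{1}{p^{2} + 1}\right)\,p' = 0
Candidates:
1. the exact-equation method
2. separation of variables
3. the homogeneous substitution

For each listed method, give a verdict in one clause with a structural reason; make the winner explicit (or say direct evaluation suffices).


Best approach: separation of variables — all dependence on the two variables factors apart, the defining separable shape.
- the exact-equation method: with no real cross-dependence between the variables, the exact-equation machinery is a detour rather than the natural reading.
- separation of variables: a fit — the right tool for this form.
- the homogeneous substitution: solved for the derivative, the right side changes under joint scaling of the two variables.


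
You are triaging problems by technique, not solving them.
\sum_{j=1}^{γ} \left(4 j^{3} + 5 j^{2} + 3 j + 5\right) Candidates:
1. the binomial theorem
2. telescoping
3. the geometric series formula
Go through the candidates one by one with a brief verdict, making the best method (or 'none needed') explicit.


Best approach: no special technique — every summand is a constant multiple of a power of j — apply the standard power-sum identities one degree at a time.
- the binomial theorem — no binomial coefficients pair with matched powers.
- telescoping: neither a shifted-difference shape nor integer-spaced poles are present.
- the geometric series formula: no single multiplier carries one term to the next throughout the sum.


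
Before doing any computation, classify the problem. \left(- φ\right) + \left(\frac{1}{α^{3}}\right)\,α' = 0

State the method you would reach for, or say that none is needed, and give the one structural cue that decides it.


Method: separation of variables — all dependence on the two variables factors apart, the defining separable shape. An exactness check succeeds on this form as well — separation and the potential function arrive at the same answer, separation more directly.


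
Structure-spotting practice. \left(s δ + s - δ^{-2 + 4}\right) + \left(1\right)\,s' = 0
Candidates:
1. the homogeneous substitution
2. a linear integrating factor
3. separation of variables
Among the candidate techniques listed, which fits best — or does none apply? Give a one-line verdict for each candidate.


Method: a linear integrating factor — the unknown enters only to the first power against a nonzero forcing term — the integrating-factor template applies directly.
- the homogeneous substitution — the ratio substitution does not collapse this equation.
- a linear integrating factor — a fit — the right tool for this form.
- separation of variables: no algebra isolates the independent variable on one side and the unknown on the other.


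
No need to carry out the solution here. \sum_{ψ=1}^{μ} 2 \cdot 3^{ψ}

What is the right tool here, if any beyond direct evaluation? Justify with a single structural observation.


Verdict: the geometric series formula — check a ratio of consecutive terms: it is 3, independent of the index, so the geometric formula closes the sum.


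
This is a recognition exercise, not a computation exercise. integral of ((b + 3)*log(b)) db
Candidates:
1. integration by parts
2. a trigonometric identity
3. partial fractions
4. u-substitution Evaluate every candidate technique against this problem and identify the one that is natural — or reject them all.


Technique: integration by parts — the logarithm log(b) wants to be differentiated, not integrated; parts makes that legal.
- integration by parts — a fit — the right tool for this form.
- a trigonometric identity — with no trigonometric functions present, identity rewriting has no target.
- partial fractions — there is no rational-function structure to decompose.
- u-substitution: no subexpression of the integrand pairs with its own derivative as a factor — individual terms may offer their own substitutions, but any change of variable covering the whole integral would have to be constructed from outside the expression.


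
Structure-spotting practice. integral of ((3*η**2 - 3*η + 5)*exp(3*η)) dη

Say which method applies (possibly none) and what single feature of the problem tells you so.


Verdict: integration by parts — 3*η**2 - 3*η + 5 dies after finitely many derivatives while exp(3*η) cycles under integration — the tabular/parts setup.


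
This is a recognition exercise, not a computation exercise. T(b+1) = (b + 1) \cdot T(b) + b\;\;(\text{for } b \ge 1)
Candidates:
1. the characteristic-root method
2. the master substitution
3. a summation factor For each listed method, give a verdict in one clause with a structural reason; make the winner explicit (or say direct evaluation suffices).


Method: a summation factor — one-term recursion with variable weight b + 1 is solved by product normalization, not by root-finding.
- the characteristic-root method: the coefficients change with the index, which the root method cannot absorb.
- the master substitution: the recursive argument is a shift of the index, not a fixed fraction of it.
- a summation factor — yes — fits the structure here.


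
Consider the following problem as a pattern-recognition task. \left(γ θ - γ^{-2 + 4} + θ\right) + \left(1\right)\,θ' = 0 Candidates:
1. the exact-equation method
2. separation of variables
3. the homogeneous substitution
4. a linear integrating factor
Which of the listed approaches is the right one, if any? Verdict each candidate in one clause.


Best approach: a linear integrating factor — the unknown enters only to the first power against a nonzero forcing term — the integrating-factor template applies directly.
- the exact-equation method: exactness fails on the nose — the mixed partials do not match.
- separation of variables — no division isolates the independent variable from the unknown.
- the homogeneous substitution: the ratio of the variables does not determine the slope.
- a linear integrating factor: yes — fits the structure here.


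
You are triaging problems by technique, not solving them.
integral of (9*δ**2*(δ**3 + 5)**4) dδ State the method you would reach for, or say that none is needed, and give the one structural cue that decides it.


Best approach: u-substitution — structure check: outer function, inner expression δ**3 + 5, inner derivative as a factor — the classic u = δ**3 + 5 pattern. A patient expand-and-integrate also lands it; recognizing the inner expression is the shortcut.


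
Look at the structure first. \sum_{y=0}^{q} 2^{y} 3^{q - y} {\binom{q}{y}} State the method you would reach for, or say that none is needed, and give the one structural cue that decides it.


Best approach: the binomial theorem — terms weighting {\binom{q}{y}} against matched powers of 2 and 3 reassemble into (2 + 3)^q by the binomial theorem.


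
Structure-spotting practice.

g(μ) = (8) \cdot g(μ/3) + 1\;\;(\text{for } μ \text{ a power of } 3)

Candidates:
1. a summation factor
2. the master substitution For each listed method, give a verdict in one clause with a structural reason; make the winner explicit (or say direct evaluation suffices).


Diagnosis: the master substitution — the argument shrinks by the factor 3, so measure the index on a logarithmic scale and the recursion becomes a shift.
- a summation factor — the recursion divides its index rather than shifting it — there is no previous-term chain for a summation factor to telescope.
- the master substitution — yes, a natural case for it.


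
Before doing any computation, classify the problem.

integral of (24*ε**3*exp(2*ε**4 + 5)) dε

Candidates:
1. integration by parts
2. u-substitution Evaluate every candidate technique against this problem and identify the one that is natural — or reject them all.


Best approach: u-substitution — set u = 2*ε**4 + 5: a constant multiple of its derivative, namely 24*ε**3, is present as a factor once the integrand is collected, so the du is sitting there waiting.
- integration by parts: a polynomial factor is present, but its partner is not an exp, sine, or cosine of a degree-1 argument, nor a logarithm.
- u-substitution — applicable, and directly so.


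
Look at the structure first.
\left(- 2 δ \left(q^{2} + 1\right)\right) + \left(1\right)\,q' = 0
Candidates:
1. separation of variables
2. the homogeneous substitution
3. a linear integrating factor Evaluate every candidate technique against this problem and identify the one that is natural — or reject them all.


Verdict: separation of variables — solved for the derivative, the right side splits multiplicatively into a function of each variable alone — divide and integrate each side.
- separation of variables — applicable, and directly so.
- the homogeneous substitution: the slope does not depend on the ratio of the variables alone.
- a linear integrating factor: the unknown enters nonlinearly (through a power, a denominator, or a transcendental function), which the linear integrating-factor recipe cannot absorb as-is — any repair would come from a preliminary substitution, not the factor.


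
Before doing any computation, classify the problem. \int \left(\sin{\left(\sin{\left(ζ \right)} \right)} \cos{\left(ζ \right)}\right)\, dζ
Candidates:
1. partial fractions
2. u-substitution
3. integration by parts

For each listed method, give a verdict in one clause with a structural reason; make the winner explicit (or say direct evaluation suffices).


Method: u-substitution — collected, the integrand has one factor that is, up to a constant, the derivative of an inner expression the rest depends on — substitute for that inner expression.
- partial fractions — the expression is not a ratio of polynomials that decomposes further.
- u-substitution: applies; the problem has the shape this method handles.
- integration by parts — the nonconstant-polynomial-times-standard-kernel pattern (an exp, sine, cosine, or logarithm partner) is absent.


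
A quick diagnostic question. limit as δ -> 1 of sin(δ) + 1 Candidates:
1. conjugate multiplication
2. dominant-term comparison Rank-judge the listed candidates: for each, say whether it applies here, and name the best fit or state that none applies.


Method: no special technique — the expression is continuous at 1 — substitute and evaluate; no indeterminate form appears.
- conjugate multiplication — there are no radicals in tension whose conjugate would simplify matters.
- dominant-term comparison — no dominant power emerges to decide the limit by degree comparison.


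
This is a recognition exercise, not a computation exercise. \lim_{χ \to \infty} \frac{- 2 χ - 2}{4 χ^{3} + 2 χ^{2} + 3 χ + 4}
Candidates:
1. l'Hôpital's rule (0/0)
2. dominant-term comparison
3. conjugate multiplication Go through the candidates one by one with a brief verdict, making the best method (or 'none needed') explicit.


Diagnosis: dominant-term comparison — divide through by the highest power of χ; every lower-order term dies and the dominant terms decide the limit.
- l'Hôpital's rule (0/0) — no 0/0 form appears: written as one quotient, top and bottom both grow without bound, and the ratio is decided by their leading terms.
- dominant-term comparison: a fit — the right tool for this form.
- conjugate multiplication — no divergent radical difference is present for a conjugate pair to cancel.


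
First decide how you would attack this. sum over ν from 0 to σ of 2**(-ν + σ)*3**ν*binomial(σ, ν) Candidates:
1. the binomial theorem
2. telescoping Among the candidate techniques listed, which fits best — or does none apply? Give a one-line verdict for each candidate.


Technique: the binomial theorem — binomial(σ, ν) weighting matched powers of 3 and 2 is the expanded form of (3 + 2)^σ — fold it back up.
- the binomial theorem — yes — fits the structure here.
- telescoping: in the displayed form, no term reappears at a neighboring index to cancel against.


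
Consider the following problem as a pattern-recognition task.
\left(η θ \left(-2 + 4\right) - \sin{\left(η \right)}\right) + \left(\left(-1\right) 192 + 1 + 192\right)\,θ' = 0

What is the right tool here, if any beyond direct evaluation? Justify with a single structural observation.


Diagnosis: a linear integrating factor — linear in the unknown with genuine forcing: multiply through by the exponential of the integrated coefficient and the left side closes into one derivative.


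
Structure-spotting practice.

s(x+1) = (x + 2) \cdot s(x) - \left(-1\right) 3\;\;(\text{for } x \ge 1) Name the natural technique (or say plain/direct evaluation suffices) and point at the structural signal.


Technique: a summation factor — normalize by the running product of x + 2: the left side becomes a difference, and differences sum.


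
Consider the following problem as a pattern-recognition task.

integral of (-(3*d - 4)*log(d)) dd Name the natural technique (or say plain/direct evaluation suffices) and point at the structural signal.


Method: integration by parts — a polynomial next to log(d): integrate the polynomial, differentiate the log, and the integral simplifies in one pass.


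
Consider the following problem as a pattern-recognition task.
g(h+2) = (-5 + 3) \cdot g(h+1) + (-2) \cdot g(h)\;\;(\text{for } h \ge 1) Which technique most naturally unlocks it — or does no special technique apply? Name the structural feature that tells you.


Best approach: the characteristic-root method — this is the constant-coefficient homogeneous case — the whole solution in h reduces to a polynomial's roots.


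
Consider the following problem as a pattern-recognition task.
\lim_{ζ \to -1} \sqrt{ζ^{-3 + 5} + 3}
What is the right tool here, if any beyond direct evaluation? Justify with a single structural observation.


Diagnosis: no special technique — no vanishing denominator and no indeterminate clash at the point — evaluation is immediate.


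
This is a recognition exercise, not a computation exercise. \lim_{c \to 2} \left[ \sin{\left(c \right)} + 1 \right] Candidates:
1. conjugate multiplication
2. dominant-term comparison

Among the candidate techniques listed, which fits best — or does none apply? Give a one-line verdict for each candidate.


Verdict: no special technique — nothing blocks direct substitution at 2: plug in and finish.
- conjugate multiplication — there is no infinity-minus-infinity radical difference to rationalize.
- dominant-term comparison: this limit is not decided by comparing leading-term growth at infinity.


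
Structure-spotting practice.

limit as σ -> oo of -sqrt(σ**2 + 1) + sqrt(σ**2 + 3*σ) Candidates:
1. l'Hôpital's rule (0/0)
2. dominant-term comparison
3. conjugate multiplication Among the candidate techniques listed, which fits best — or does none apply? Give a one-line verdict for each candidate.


Diagnosis: conjugate multiplication — the difference sqrt(σ**2 + 3*σ) - sqrt(σ**2 + 1) is an ∞ − ∞ stalemate; its conjugate partner breaks the tie.
- l'Hôpital's rule (0/0): no quotient structure at all: the clash is ∞ minus ∞, which rationalizing converts into a tractable ratio.
- dominant-term comparison — leading-power comparison does not apply to this form.
- conjugate multiplication: applicable, and directly so.


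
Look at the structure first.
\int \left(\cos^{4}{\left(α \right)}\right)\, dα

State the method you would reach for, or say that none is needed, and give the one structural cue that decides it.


Diagnosis: a trigonometric identity — \cos^{4}{\left(α \right)} carries an even exponent — trade it for double-angle cosines before integrating.


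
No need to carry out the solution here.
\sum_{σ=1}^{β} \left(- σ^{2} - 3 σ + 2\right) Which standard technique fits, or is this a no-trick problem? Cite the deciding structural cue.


Best approach: no special technique — the summand is a plain polynomial in σ (expanding first if it arrives factored); standard power-sum formulas evaluate it term by term.


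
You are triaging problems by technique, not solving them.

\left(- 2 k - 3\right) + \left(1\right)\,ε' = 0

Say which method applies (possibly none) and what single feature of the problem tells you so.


Technique: no special technique — solved for the derivative, ε never appears on the right — this is a direct integration in k, not a differential-equations problem at heart.


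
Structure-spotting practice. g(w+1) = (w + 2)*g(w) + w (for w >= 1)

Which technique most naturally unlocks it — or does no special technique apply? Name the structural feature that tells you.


Method: a summation factor — first-order, linear, moving coefficient w + 2: the discrete analogue of an integrating factor handles it.


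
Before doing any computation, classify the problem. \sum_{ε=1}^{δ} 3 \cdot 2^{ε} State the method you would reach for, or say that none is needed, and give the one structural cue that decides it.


Technique: the geometric series formula — each summand is the previous one scaled by 2; that constant multiplier is itself the geometric structure.


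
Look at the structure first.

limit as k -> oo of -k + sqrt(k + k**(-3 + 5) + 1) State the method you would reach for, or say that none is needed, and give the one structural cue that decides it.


Best approach: conjugate multiplication — this difference gives up after one conjugate multiplication — the radical structure cancels against its conjugate.


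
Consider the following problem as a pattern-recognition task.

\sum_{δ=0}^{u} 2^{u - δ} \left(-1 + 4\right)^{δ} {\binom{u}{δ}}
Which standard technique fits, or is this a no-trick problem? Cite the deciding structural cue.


Diagnosis: the binomial theorem — the summand is term δ of a binomial expansion in (-1 + 4) and 2; the whole sum is a single power.


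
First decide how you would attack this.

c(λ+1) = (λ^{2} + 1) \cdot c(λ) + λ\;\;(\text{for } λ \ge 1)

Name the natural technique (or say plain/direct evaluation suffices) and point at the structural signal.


Best approach: a summation factor — the coefficient λ^{2} + 1 drifts with the index, so no fixed root exists; normalizing by the cumulative product telescopes it.


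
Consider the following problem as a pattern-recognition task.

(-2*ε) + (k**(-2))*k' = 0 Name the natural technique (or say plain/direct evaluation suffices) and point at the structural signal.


Best approach: separation of variables — separating collects all k-dependence with the derivative and leaves all ε-dependence opposite: variables separate. The equation is exact as it stands too — a potential function exists — though separation reads the split structure directly.


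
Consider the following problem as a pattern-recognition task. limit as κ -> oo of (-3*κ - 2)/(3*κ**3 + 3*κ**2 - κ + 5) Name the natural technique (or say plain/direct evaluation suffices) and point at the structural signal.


Technique: dominant-term comparison — divide through by the highest power of κ; every lower-order term dies and the dominant terms decide the limit. l'Hôpital's at-infinity variant applies to the expression viewed as a single quotient; the leading-term comparison is the direct route.


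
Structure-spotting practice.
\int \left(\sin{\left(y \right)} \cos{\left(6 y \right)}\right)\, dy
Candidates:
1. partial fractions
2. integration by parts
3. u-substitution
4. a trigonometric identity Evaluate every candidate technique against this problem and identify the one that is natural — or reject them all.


Diagnosis: a trigonometric identity — split \sin{\left(y \right)} \cos{\left(6 y \right)} with the angle-addition identities: the resulting sum integrates term by term.
- partial fractions: there is no rational-function structure to decompose.
- integration by parts: not the fit here: there is no polynomial factor to ladder down — parts can still close the trigonometric product by recursion, though the identity rewrite is the direct route.
- u-substitution — no subexpression of the integrand pairs with its own derivative as a factor — individual terms may offer their own substitutions, but any change of variable covering the whole integral would have to be constructed from outside the expression.
- a trigonometric identity — yes — fits the structure here.


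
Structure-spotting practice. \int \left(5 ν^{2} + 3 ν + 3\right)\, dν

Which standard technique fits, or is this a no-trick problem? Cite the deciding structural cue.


Diagnosis: no special technique — nothing composite, nothing rational, nothing trigonometric — each constant-multiple power of ν integrates by the power rule alone.


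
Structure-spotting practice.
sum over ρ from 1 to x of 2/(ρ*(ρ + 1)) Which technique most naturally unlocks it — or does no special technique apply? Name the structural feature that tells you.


Best approach: telescoping — rewrite 2/(ρ*(ρ + 1)) as simple fractions and successive terms eat each other — only the edges survive.


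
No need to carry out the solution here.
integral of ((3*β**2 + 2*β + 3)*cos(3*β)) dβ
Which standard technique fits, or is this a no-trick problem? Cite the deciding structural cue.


Verdict: integration by parts — the integrand splits as 3*β**2 + 2*β + 3 times cos(3*β) — repeatedly differentiating the polynomial part kills it, which is the parts ladder.


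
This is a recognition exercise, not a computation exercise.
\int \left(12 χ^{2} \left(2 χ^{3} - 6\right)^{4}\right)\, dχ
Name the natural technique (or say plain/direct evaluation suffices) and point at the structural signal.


Verdict: u-substitution — read it as f(2 χ^{3} - 6) times a constant multiple of d(2 χ^{3} - 6): one substitution, u = 2 χ^{3} - 6, finishes it. Expanding everything out would also get there; the substitution is the systematic route.


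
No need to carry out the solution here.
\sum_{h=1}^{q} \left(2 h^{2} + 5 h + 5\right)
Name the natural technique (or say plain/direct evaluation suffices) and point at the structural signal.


Verdict: no special technique — every summand is a constant multiple of a power of h — apply the standard power-sum identities one degree at a time.


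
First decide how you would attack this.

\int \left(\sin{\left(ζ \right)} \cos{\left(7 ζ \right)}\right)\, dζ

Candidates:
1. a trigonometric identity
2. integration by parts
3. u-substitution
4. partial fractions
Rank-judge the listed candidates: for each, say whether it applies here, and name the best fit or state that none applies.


Technique: a trigonometric identity — the identity turns \sin{\left(ζ \right)} \cos{\left(7 ζ \right)} into two lone cosines/sines, each trivially integrable.
- a trigonometric identity — yes — fits the structure here.
- integration by parts — not the fit here: there is no polynomial factor to ladder down — parts can still close the trigonometric product by recursion, though the identity rewrite is the direct route.
- u-substitution: no subexpression of the integrand serves as a whole-integral substitution inner — individual terms may offer their own, but none carries its derivative as a factor of the full integrand; a working change of variable would have to be constructed from outside the expression.
- partial fractions — the expression is not a ratio of polynomials that decomposes further.


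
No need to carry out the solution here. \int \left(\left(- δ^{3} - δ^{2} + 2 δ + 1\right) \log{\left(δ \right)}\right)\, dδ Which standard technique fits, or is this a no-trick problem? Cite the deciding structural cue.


Technique: integration by parts — choose u = \log{\left(δ \right)}: one derivative turns the logarithm algebraic, and the remaining factor - δ^{3} - δ^{2} + 2 δ + 1 integrates term by term under the power rule.


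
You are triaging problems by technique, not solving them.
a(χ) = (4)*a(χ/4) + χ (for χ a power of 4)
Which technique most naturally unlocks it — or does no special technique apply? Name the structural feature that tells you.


Diagnosis: the master substitution — divide-the-index recursion (χ/4 inside the call) straightens out once the index is rewritten as 4^m.


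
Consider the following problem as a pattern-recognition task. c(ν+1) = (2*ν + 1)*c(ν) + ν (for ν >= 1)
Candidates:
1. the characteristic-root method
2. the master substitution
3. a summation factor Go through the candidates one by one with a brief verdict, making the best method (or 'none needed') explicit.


Method: a summation factor — with the index-dependent coefficient 2*ν + 1, dividing by the cumulative product turns the left side into a pure difference.
- the characteristic-root method: the coefficients vary with the index, breaking the constant-coefficient structure the method needs.
- the master substitution: the recursion steps by a constant offset, so exponential reindexing is pointless.
- a summation factor — yes — fits the structure here.


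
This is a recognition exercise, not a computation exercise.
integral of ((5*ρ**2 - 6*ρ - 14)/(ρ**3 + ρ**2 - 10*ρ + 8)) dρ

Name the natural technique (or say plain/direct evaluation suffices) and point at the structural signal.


Technique: partial fractions — break ρ**3 + ρ**2 - 10*ρ + 8 into its roots and the integral splits into logarithm-sized bites.


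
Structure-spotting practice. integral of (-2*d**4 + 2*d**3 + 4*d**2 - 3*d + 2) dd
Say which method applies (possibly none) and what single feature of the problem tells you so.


Verdict: no special technique — scan for structure and find none: constant multiples of powers of d, integrate directly.


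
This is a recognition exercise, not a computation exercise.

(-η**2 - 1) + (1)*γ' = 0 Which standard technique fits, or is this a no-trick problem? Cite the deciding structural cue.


Technique: no special technique — with γ absent the equation is not coupled at all: direct integration in η.


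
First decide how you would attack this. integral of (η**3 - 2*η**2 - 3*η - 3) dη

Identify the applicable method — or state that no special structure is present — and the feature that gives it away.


Verdict: no special technique — a term-by-term power-rule job in η; no substitution or rearrangement earns its keep here.


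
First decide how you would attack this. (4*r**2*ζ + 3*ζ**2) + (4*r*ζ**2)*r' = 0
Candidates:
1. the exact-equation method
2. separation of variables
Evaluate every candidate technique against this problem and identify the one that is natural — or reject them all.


Verdict: the exact-equation method — 4*r**2*ζ + 3*ζ**2 and 4*r*ζ**2 pass the exactness check on the nose, so no integrating factor in ζ or r is needed at all.
- the exact-equation method — a fit — the right tool for this form.
- separation of variables: no algebra isolates the independent variable on one side and the unknown on the other.


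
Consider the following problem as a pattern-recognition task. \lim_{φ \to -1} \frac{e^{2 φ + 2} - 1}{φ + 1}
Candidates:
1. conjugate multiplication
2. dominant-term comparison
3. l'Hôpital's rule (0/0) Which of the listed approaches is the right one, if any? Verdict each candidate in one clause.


Best approach: l'Hôpital's rule (0/0) — the 0/0 form at -1 is the signature situation for l'Hôpital's rule. One could equally expand both pieces locally and compare leading terms; the rule does that in one stroke.
- conjugate multiplication — the conjugate move applies to radical differences, which this is not.
- dominant-term comparison — this limit is not decided by comparing polynomial growth at infinity.
- l'Hôpital's rule (0/0) — a fit — the right tool for this form.


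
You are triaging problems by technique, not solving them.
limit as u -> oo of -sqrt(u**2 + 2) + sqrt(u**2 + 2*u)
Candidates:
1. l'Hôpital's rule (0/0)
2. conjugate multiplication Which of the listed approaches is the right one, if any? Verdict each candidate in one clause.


Diagnosis: conjugate multiplication — an infinity-minus-infinity difference with a surviving radical — multiply by the conjugate to cancel the divergence.
- l'Hôpital's rule (0/0) — substitution produces ∞ − ∞ rather than a vanishing quotient; the rule needs a 0/0 ratio to act on.
- conjugate multiplication: applicable, and directly so.
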